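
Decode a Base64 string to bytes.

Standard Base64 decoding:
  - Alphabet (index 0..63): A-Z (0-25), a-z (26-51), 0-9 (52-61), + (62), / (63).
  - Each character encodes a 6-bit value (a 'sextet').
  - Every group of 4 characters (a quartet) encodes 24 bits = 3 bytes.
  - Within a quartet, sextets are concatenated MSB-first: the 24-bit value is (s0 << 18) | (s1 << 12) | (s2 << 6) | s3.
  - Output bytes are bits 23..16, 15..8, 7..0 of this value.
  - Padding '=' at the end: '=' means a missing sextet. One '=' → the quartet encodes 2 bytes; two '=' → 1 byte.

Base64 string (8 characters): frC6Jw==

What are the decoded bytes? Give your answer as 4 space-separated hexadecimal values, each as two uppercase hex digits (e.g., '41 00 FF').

After char 0 ('f'=31): chars_in_quartet=1 acc=0x1F bytes_emitted=0
After char 1 ('r'=43): chars_in_quartet=2 acc=0x7EB bytes_emitted=0
After char 2 ('C'=2): chars_in_quartet=3 acc=0x1FAC2 bytes_emitted=0
After char 3 ('6'=58): chars_in_quartet=4 acc=0x7EB0BA -> emit 7E B0 BA, reset; bytes_emitted=3
After char 4 ('J'=9): chars_in_quartet=1 acc=0x9 bytes_emitted=3
After char 5 ('w'=48): chars_in_quartet=2 acc=0x270 bytes_emitted=3
Padding '==': partial quartet acc=0x270 -> emit 27; bytes_emitted=4

Answer: 7E B0 BA 27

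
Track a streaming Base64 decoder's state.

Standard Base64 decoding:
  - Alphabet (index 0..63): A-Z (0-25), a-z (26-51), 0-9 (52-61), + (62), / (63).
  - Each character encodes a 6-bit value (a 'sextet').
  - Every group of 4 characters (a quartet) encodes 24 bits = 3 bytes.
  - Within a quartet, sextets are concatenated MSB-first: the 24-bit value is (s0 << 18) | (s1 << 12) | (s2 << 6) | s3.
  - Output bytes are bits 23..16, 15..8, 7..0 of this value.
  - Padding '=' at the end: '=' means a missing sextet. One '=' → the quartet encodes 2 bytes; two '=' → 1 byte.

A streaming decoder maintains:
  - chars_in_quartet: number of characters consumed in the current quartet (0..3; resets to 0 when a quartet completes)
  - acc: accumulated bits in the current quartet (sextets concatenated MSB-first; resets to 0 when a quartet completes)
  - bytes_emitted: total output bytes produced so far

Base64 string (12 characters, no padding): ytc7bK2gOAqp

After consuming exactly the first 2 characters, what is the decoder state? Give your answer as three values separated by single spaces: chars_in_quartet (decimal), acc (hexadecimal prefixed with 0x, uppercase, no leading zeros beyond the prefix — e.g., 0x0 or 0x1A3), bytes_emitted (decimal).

After char 0 ('y'=50): chars_in_quartet=1 acc=0x32 bytes_emitted=0
After char 1 ('t'=45): chars_in_quartet=2 acc=0xCAD bytes_emitted=0

Answer: 2 0xCAD 0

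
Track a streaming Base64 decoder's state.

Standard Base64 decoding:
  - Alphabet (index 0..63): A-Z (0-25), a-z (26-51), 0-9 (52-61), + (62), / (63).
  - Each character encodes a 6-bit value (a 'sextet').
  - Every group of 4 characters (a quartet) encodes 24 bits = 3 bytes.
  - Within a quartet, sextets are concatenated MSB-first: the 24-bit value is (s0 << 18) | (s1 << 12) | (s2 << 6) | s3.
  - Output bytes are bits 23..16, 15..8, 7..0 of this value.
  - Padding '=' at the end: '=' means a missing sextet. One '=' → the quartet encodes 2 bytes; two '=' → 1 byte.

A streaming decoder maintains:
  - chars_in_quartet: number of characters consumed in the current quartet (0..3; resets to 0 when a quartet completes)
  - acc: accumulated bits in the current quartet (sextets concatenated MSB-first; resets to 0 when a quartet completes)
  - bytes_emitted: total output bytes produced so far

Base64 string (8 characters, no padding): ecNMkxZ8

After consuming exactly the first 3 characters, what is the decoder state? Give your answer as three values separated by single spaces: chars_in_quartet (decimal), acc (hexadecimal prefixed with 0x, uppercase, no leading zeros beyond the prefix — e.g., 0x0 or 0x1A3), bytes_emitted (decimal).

Answer: 3 0x1E70D 0

Derivation:
After char 0 ('e'=30): chars_in_quartet=1 acc=0x1E bytes_emitted=0
After char 1 ('c'=28): chars_in_quartet=2 acc=0x79C bytes_emitted=0
After char 2 ('N'=13): chars_in_quartet=3 acc=0x1E70D bytes_emitted=0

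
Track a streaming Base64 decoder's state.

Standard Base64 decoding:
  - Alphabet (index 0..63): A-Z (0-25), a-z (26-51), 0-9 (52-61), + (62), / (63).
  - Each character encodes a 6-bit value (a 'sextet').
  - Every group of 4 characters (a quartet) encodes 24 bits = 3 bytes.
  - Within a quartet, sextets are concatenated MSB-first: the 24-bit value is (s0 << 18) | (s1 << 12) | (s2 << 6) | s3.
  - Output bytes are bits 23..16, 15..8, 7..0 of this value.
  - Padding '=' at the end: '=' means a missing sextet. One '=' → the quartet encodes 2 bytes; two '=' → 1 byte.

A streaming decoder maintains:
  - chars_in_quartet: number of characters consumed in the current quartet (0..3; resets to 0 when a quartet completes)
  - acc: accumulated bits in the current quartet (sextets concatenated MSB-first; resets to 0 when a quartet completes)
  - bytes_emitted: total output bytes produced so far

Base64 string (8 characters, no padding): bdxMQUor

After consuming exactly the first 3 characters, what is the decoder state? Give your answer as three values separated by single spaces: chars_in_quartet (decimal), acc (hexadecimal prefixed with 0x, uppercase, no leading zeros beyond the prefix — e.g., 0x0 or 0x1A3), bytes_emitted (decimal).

After char 0 ('b'=27): chars_in_quartet=1 acc=0x1B bytes_emitted=0
After char 1 ('d'=29): chars_in_quartet=2 acc=0x6DD bytes_emitted=0
After char 2 ('x'=49): chars_in_quartet=3 acc=0x1B771 bytes_emitted=0

Answer: 3 0x1B771 0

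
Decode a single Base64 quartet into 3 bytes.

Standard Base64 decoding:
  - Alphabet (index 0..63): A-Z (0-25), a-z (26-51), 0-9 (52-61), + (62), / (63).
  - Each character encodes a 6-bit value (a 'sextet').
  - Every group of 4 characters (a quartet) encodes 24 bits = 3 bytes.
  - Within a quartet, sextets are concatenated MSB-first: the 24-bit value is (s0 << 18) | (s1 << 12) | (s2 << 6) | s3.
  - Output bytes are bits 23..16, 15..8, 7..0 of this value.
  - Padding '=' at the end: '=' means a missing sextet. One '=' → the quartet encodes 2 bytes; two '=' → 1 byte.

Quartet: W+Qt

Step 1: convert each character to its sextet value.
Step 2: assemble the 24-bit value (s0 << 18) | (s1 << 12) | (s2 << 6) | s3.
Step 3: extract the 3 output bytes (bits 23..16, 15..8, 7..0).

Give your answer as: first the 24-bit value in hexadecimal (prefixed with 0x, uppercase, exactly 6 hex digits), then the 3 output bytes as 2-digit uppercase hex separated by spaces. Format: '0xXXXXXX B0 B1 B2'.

Answer: 0x5BE42D 5B E4 2D

Derivation:
Sextets: W=22, +=62, Q=16, t=45
24-bit: (22<<18) | (62<<12) | (16<<6) | 45
      = 0x580000 | 0x03E000 | 0x000400 | 0x00002D
      = 0x5BE42D
Bytes: (v>>16)&0xFF=5B, (v>>8)&0xFF=E4, v&0xFF=2D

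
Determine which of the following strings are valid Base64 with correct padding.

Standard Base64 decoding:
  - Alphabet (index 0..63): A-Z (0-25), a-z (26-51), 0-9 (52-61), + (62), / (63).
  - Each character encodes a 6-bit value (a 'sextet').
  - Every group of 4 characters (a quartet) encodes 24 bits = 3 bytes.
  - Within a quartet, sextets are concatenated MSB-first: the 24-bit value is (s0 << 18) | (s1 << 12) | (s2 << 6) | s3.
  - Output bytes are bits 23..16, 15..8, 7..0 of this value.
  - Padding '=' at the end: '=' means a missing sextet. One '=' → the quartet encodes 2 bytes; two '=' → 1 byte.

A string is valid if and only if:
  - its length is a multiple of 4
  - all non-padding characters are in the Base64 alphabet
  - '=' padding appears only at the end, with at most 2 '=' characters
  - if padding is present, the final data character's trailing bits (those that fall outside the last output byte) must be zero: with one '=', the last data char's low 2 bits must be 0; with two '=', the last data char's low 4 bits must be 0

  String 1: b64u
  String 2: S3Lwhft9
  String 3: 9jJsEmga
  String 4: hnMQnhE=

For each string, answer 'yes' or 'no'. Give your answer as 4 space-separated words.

Answer: yes yes yes yes

Derivation:
String 1: 'b64u' → valid
String 2: 'S3Lwhft9' → valid
String 3: '9jJsEmga' → valid
String 4: 'hnMQnhE=' → valid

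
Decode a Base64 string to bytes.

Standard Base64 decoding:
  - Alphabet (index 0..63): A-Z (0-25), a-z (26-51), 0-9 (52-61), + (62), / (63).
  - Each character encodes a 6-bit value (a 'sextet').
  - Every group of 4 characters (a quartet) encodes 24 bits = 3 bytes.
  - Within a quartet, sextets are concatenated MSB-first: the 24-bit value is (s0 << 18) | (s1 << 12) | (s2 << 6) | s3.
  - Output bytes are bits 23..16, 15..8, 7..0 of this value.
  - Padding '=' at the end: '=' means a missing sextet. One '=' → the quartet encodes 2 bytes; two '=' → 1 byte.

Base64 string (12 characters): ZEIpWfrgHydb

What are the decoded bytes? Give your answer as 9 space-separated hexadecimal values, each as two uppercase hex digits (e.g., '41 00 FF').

After char 0 ('Z'=25): chars_in_quartet=1 acc=0x19 bytes_emitted=0
After char 1 ('E'=4): chars_in_quartet=2 acc=0x644 bytes_emitted=0
After char 2 ('I'=8): chars_in_quartet=3 acc=0x19108 bytes_emitted=0
After char 3 ('p'=41): chars_in_quartet=4 acc=0x644229 -> emit 64 42 29, reset; bytes_emitted=3
After char 4 ('W'=22): chars_in_quartet=1 acc=0x16 bytes_emitted=3
After char 5 ('f'=31): chars_in_quartet=2 acc=0x59F bytes_emitted=3
After char 6 ('r'=43): chars_in_quartet=3 acc=0x167EB bytes_emitted=3
After char 7 ('g'=32): chars_in_quartet=4 acc=0x59FAE0 -> emit 59 FA E0, reset; bytes_emitted=6
After char 8 ('H'=7): chars_in_quartet=1 acc=0x7 bytes_emitted=6
After char 9 ('y'=50): chars_in_quartet=2 acc=0x1F2 bytes_emitted=6
After char 10 ('d'=29): chars_in_quartet=3 acc=0x7C9D bytes_emitted=6
After char 11 ('b'=27): chars_in_quartet=4 acc=0x1F275B -> emit 1F 27 5B, reset; bytes_emitted=9

Answer: 64 42 29 59 FA E0 1F 27 5B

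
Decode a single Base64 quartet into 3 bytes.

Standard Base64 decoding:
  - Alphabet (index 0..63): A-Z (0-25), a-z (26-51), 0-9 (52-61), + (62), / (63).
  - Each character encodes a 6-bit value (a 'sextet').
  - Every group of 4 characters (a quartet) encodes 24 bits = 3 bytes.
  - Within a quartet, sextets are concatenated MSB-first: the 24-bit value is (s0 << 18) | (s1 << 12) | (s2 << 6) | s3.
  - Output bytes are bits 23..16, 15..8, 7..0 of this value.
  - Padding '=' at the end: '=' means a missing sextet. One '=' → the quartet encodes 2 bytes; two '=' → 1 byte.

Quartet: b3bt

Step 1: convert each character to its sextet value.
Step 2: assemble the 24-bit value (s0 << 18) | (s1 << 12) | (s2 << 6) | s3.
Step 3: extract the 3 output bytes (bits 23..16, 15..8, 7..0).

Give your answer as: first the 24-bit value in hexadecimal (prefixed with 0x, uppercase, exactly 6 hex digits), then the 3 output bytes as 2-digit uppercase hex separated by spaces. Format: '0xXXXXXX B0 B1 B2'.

Answer: 0x6F76ED 6F 76 ED

Derivation:
Sextets: b=27, 3=55, b=27, t=45
24-bit: (27<<18) | (55<<12) | (27<<6) | 45
      = 0x6C0000 | 0x037000 | 0x0006C0 | 0x00002D
      = 0x6F76ED
Bytes: (v>>16)&0xFF=6F, (v>>8)&0xFF=76, v&0xFF=ED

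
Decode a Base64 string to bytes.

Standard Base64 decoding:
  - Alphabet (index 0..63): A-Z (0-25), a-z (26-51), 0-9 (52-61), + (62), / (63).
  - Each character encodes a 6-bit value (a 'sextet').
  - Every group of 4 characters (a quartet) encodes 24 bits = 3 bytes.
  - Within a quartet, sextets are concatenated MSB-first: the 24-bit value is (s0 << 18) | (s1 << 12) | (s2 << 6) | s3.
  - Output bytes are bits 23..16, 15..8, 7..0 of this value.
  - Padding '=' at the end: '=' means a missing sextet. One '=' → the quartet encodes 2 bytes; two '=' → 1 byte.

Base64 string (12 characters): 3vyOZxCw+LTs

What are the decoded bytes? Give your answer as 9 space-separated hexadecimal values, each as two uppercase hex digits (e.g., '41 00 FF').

After char 0 ('3'=55): chars_in_quartet=1 acc=0x37 bytes_emitted=0
After char 1 ('v'=47): chars_in_quartet=2 acc=0xDEF bytes_emitted=0
After char 2 ('y'=50): chars_in_quartet=3 acc=0x37BF2 bytes_emitted=0
After char 3 ('O'=14): chars_in_quartet=4 acc=0xDEFC8E -> emit DE FC 8E, reset; bytes_emitted=3
After char 4 ('Z'=25): chars_in_quartet=1 acc=0x19 bytes_emitted=3
After char 5 ('x'=49): chars_in_quartet=2 acc=0x671 bytes_emitted=3
After char 6 ('C'=2): chars_in_quartet=3 acc=0x19C42 bytes_emitted=3
After char 7 ('w'=48): chars_in_quartet=4 acc=0x6710B0 -> emit 67 10 B0, reset; bytes_emitted=6
After char 8 ('+'=62): chars_in_quartet=1 acc=0x3E bytes_emitted=6
After char 9 ('L'=11): chars_in_quartet=2 acc=0xF8B bytes_emitted=6
After char 10 ('T'=19): chars_in_quartet=3 acc=0x3E2D3 bytes_emitted=6
After char 11 ('s'=44): chars_in_quartet=4 acc=0xF8B4EC -> emit F8 B4 EC, reset; bytes_emitted=9

Answer: DE FC 8E 67 10 B0 F8 B4 EC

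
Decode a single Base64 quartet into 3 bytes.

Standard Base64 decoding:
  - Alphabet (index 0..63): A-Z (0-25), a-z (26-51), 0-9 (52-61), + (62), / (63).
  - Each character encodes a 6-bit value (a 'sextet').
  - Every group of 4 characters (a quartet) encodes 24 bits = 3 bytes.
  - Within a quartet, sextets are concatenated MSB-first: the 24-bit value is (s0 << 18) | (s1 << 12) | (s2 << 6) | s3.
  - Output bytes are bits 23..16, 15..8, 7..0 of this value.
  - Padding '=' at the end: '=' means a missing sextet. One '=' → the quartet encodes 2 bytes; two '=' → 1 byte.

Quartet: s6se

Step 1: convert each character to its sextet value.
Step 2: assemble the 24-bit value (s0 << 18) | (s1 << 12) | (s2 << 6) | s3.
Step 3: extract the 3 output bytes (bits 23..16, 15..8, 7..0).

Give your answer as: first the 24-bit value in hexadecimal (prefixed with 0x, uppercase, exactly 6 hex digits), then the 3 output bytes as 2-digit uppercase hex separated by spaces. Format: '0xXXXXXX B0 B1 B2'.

Sextets: s=44, 6=58, s=44, e=30
24-bit: (44<<18) | (58<<12) | (44<<6) | 30
      = 0xB00000 | 0x03A000 | 0x000B00 | 0x00001E
      = 0xB3AB1E
Bytes: (v>>16)&0xFF=B3, (v>>8)&0xFF=AB, v&0xFF=1E

Answer: 0xB3AB1E B3 AB 1E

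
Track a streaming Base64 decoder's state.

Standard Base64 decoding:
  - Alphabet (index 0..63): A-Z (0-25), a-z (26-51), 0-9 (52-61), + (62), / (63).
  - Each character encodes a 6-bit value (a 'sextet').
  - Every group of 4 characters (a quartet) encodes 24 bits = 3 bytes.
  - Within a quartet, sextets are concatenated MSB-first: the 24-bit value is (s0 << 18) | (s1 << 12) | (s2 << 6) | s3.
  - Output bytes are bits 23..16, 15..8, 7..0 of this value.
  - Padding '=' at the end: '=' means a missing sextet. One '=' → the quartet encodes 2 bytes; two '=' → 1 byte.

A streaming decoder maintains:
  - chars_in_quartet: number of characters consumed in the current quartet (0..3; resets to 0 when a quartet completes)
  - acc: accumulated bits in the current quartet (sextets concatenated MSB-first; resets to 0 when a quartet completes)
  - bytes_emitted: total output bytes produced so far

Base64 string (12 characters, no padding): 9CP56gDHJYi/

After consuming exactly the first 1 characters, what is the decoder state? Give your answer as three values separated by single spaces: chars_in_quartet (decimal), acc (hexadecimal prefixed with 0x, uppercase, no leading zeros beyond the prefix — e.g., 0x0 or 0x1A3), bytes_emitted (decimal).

After char 0 ('9'=61): chars_in_quartet=1 acc=0x3D bytes_emitted=0

Answer: 1 0x3D 0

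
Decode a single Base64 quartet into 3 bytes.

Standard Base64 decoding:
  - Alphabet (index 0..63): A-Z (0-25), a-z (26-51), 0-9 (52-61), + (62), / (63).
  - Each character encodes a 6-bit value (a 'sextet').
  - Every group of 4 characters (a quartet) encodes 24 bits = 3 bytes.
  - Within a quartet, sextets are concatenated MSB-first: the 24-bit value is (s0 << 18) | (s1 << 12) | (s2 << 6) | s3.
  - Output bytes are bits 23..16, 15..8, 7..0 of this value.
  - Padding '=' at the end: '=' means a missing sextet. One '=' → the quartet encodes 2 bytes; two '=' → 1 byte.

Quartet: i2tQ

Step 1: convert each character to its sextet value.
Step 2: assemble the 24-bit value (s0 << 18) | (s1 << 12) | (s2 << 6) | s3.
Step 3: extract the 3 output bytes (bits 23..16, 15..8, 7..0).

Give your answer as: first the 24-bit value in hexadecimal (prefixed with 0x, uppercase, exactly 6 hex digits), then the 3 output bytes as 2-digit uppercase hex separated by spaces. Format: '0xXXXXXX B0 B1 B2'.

Answer: 0x8B6B50 8B 6B 50

Derivation:
Sextets: i=34, 2=54, t=45, Q=16
24-bit: (34<<18) | (54<<12) | (45<<6) | 16
      = 0x880000 | 0x036000 | 0x000B40 | 0x000010
      = 0x8B6B50
Bytes: (v>>16)&0xFF=8B, (v>>8)&0xFF=6B, v&0xFF=50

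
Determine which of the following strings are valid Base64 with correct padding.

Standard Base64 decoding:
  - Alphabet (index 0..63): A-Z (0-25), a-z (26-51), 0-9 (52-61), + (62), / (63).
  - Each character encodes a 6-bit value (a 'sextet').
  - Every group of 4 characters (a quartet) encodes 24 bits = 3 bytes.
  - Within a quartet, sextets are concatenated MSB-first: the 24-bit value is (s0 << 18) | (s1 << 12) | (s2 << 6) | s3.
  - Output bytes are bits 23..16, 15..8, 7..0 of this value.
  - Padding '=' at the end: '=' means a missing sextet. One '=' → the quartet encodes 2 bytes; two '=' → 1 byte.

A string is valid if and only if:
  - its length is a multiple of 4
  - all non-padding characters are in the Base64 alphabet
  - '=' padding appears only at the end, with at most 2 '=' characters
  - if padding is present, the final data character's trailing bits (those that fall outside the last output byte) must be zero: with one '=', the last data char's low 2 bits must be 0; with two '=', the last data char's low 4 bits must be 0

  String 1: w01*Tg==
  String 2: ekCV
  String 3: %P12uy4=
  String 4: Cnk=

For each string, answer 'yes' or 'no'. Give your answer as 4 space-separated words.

String 1: 'w01*Tg==' → invalid (bad char(s): ['*'])
String 2: 'ekCV' → valid
String 3: '%P12uy4=' → invalid (bad char(s): ['%'])
String 4: 'Cnk=' → valid

Answer: no yes no yes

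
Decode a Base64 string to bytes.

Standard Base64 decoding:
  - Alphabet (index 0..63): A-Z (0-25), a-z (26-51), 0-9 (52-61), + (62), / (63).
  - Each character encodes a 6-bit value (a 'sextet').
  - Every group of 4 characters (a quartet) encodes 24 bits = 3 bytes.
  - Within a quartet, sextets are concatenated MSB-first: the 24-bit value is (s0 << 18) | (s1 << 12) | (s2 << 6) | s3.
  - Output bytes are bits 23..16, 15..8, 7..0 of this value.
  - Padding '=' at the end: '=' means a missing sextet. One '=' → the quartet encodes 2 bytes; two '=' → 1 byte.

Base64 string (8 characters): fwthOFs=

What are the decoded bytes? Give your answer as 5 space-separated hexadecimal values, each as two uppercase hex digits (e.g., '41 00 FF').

Answer: 7F 0B 61 38 5B

Derivation:
After char 0 ('f'=31): chars_in_quartet=1 acc=0x1F bytes_emitted=0
After char 1 ('w'=48): chars_in_quartet=2 acc=0x7F0 bytes_emitted=0
After char 2 ('t'=45): chars_in_quartet=3 acc=0x1FC2D bytes_emitted=0
After char 3 ('h'=33): chars_in_quartet=4 acc=0x7F0B61 -> emit 7F 0B 61, reset; bytes_emitted=3
After char 4 ('O'=14): chars_in_quartet=1 acc=0xE bytes_emitted=3
After char 5 ('F'=5): chars_in_quartet=2 acc=0x385 bytes_emitted=3
After char 6 ('s'=44): chars_in_quartet=3 acc=0xE16C bytes_emitted=3
Padding '=': partial quartet acc=0xE16C -> emit 38 5B; bytes_emitted=5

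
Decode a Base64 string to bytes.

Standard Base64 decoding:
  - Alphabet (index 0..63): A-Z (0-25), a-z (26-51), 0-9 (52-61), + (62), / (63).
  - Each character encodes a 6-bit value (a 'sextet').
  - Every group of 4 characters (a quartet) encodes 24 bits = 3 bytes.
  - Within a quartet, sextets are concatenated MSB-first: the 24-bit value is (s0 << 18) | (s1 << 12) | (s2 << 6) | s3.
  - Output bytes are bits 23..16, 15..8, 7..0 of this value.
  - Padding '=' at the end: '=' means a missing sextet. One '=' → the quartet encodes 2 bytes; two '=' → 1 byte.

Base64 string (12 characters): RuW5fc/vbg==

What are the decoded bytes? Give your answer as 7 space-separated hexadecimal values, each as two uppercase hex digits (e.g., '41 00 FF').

After char 0 ('R'=17): chars_in_quartet=1 acc=0x11 bytes_emitted=0
After char 1 ('u'=46): chars_in_quartet=2 acc=0x46E bytes_emitted=0
After char 2 ('W'=22): chars_in_quartet=3 acc=0x11B96 bytes_emitted=0
After char 3 ('5'=57): chars_in_quartet=4 acc=0x46E5B9 -> emit 46 E5 B9, reset; bytes_emitted=3
After char 4 ('f'=31): chars_in_quartet=1 acc=0x1F bytes_emitted=3
After char 5 ('c'=28): chars_in_quartet=2 acc=0x7DC bytes_emitted=3
After char 6 ('/'=63): chars_in_quartet=3 acc=0x1F73F bytes_emitted=3
After char 7 ('v'=47): chars_in_quartet=4 acc=0x7DCFEF -> emit 7D CF EF, reset; bytes_emitted=6
After char 8 ('b'=27): chars_in_quartet=1 acc=0x1B bytes_emitted=6
After char 9 ('g'=32): chars_in_quartet=2 acc=0x6E0 bytes_emitted=6
Padding '==': partial quartet acc=0x6E0 -> emit 6E; bytes_emitted=7

Answer: 46 E5 B9 7D CF EF 6E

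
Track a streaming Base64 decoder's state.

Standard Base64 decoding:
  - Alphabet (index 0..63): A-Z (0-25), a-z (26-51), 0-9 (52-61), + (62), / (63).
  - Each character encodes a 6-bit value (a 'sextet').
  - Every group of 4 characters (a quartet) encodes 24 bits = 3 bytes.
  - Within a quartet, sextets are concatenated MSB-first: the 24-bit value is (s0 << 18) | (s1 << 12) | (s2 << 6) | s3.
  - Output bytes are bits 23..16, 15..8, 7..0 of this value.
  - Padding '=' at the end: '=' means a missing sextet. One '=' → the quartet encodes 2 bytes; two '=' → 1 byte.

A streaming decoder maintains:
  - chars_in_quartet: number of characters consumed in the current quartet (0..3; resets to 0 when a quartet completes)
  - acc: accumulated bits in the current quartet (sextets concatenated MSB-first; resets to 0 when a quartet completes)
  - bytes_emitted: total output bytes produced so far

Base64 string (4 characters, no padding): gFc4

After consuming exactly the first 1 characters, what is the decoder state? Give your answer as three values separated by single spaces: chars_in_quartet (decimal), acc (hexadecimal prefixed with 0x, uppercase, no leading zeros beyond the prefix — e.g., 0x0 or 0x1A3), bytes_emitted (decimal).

After char 0 ('g'=32): chars_in_quartet=1 acc=0x20 bytes_emitted=0

Answer: 1 0x20 0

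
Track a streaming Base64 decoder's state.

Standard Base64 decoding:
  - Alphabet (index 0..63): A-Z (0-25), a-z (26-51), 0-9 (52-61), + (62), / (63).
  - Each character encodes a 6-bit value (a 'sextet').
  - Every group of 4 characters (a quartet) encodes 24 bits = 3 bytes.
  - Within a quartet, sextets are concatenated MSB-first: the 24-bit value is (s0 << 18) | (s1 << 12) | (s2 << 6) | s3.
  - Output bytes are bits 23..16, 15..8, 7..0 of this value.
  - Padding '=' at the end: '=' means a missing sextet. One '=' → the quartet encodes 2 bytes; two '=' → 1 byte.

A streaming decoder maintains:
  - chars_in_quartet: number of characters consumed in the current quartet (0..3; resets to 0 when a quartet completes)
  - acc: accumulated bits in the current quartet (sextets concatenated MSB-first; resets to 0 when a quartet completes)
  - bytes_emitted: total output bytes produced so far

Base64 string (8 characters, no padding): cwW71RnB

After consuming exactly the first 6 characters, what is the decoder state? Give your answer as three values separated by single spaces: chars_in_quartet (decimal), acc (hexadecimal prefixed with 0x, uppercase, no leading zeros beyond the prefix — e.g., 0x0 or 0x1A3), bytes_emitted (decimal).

After char 0 ('c'=28): chars_in_quartet=1 acc=0x1C bytes_emitted=0
After char 1 ('w'=48): chars_in_quartet=2 acc=0x730 bytes_emitted=0
After char 2 ('W'=22): chars_in_quartet=3 acc=0x1CC16 bytes_emitted=0
After char 3 ('7'=59): chars_in_quartet=4 acc=0x7305BB -> emit 73 05 BB, reset; bytes_emitted=3
After char 4 ('1'=53): chars_in_quartet=1 acc=0x35 bytes_emitted=3
After char 5 ('R'=17): chars_in_quartet=2 acc=0xD51 bytes_emitted=3

Answer: 2 0xD51 3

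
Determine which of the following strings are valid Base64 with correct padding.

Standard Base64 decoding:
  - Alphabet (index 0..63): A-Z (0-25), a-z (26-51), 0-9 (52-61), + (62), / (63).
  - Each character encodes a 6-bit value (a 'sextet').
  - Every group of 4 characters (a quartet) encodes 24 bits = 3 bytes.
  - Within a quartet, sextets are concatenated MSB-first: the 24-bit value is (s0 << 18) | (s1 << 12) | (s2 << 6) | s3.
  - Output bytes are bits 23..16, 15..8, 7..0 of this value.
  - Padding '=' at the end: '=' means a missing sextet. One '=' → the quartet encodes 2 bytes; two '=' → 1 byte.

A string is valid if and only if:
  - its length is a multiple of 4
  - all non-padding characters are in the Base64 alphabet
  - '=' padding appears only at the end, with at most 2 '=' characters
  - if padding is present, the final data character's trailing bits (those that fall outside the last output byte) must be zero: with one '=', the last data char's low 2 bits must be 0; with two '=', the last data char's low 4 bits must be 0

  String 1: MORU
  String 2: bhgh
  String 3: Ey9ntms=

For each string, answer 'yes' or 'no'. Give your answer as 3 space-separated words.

String 1: 'MORU' → valid
String 2: 'bhgh' → valid
String 3: 'Ey9ntms=' → valid

Answer: yes yes yes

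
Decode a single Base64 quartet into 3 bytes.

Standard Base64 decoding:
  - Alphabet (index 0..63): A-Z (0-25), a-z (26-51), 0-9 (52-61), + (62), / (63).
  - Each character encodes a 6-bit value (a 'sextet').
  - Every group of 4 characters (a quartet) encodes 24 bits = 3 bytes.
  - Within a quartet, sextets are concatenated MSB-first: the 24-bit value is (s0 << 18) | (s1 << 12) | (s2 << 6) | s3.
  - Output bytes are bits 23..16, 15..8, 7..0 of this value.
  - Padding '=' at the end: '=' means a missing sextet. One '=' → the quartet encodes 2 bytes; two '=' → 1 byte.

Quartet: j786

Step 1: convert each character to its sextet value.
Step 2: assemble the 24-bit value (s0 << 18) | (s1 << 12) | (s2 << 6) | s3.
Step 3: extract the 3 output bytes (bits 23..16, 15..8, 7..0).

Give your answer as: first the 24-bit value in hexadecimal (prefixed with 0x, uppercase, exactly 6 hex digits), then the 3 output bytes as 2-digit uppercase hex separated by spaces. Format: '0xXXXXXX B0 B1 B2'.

Sextets: j=35, 7=59, 8=60, 6=58
24-bit: (35<<18) | (59<<12) | (60<<6) | 58
      = 0x8C0000 | 0x03B000 | 0x000F00 | 0x00003A
      = 0x8FBF3A
Bytes: (v>>16)&0xFF=8F, (v>>8)&0xFF=BF, v&0xFF=3A

Answer: 0x8FBF3A 8F BF 3A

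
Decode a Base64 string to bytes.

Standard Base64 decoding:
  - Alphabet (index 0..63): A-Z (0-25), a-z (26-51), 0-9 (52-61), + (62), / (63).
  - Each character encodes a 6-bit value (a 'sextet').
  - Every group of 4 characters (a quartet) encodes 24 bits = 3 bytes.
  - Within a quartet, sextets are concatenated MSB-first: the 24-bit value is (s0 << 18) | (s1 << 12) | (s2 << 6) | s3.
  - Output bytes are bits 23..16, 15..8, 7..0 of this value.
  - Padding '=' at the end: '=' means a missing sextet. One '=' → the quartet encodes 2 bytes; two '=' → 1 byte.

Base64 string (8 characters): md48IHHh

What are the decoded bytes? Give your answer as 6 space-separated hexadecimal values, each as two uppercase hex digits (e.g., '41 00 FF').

Answer: 99 DE 3C 20 71 E1

Derivation:
After char 0 ('m'=38): chars_in_quartet=1 acc=0x26 bytes_emitted=0
After char 1 ('d'=29): chars_in_quartet=2 acc=0x99D bytes_emitted=0
After char 2 ('4'=56): chars_in_quartet=3 acc=0x26778 bytes_emitted=0
After char 3 ('8'=60): chars_in_quartet=4 acc=0x99DE3C -> emit 99 DE 3C, reset; bytes_emitted=3
After char 4 ('I'=8): chars_in_quartet=1 acc=0x8 bytes_emitted=3
After char 5 ('H'=7): chars_in_quartet=2 acc=0x207 bytes_emitted=3
After char 6 ('H'=7): chars_in_quartet=3 acc=0x81C7 bytes_emitted=3
After char 7 ('h'=33): chars_in_quartet=4 acc=0x2071E1 -> emit 20 71 E1, reset; bytes_emitted=6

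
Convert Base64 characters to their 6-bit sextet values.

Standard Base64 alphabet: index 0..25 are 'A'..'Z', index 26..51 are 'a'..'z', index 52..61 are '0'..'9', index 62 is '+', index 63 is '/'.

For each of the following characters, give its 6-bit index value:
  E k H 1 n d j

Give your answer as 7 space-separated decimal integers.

Answer: 4 36 7 53 39 29 35

Derivation:
'E': A..Z range, ord('E') − ord('A') = 4
'k': a..z range, 26 + ord('k') − ord('a') = 36
'H': A..Z range, ord('H') − ord('A') = 7
'1': 0..9 range, 52 + ord('1') − ord('0') = 53
'n': a..z range, 26 + ord('n') − ord('a') = 39
'd': a..z range, 26 + ord('d') − ord('a') = 29
'j': a..z range, 26 + ord('j') − ord('a') = 35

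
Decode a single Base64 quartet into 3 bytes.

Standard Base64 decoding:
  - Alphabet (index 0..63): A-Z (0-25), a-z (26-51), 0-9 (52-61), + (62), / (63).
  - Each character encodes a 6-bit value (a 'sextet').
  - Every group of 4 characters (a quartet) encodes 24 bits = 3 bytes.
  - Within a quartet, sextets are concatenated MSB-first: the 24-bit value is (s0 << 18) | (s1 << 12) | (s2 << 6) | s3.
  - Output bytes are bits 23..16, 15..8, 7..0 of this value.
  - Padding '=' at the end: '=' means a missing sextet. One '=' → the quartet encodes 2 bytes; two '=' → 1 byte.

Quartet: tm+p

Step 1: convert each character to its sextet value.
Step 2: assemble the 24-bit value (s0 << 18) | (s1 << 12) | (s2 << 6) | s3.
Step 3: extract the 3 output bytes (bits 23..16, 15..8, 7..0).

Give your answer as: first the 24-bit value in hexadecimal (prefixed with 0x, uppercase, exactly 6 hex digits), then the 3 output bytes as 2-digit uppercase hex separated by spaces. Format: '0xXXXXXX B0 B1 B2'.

Sextets: t=45, m=38, +=62, p=41
24-bit: (45<<18) | (38<<12) | (62<<6) | 41
      = 0xB40000 | 0x026000 | 0x000F80 | 0x000029
      = 0xB66FA9
Bytes: (v>>16)&0xFF=B6, (v>>8)&0xFF=6F, v&0xFF=A9

Answer: 0xB66FA9 B6 6F A9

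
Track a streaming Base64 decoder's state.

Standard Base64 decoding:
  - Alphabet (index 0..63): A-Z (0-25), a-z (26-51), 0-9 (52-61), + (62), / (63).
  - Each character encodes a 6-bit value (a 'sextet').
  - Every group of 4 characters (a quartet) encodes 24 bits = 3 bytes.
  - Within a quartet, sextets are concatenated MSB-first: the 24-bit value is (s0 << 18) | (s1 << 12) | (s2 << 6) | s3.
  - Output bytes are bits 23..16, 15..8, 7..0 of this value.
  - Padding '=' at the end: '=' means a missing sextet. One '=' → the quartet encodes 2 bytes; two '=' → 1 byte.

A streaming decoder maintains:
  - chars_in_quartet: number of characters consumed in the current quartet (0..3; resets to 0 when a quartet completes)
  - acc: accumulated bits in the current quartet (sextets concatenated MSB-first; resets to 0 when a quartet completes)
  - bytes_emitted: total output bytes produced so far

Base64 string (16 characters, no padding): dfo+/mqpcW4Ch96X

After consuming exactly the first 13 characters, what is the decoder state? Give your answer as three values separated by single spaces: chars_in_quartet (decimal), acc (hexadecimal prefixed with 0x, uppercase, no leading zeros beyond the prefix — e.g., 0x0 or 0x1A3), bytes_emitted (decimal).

Answer: 1 0x21 9

Derivation:
After char 0 ('d'=29): chars_in_quartet=1 acc=0x1D bytes_emitted=0
After char 1 ('f'=31): chars_in_quartet=2 acc=0x75F bytes_emitted=0
After char 2 ('o'=40): chars_in_quartet=3 acc=0x1D7E8 bytes_emitted=0
After char 3 ('+'=62): chars_in_quartet=4 acc=0x75FA3E -> emit 75 FA 3E, reset; bytes_emitted=3
After char 4 ('/'=63): chars_in_quartet=1 acc=0x3F bytes_emitted=3
After char 5 ('m'=38): chars_in_quartet=2 acc=0xFE6 bytes_emitted=3
After char 6 ('q'=42): chars_in_quartet=3 acc=0x3F9AA bytes_emitted=3
After char 7 ('p'=41): chars_in_quartet=4 acc=0xFE6AA9 -> emit FE 6A A9, reset; bytes_emitted=6
After char 8 ('c'=28): chars_in_quartet=1 acc=0x1C bytes_emitted=6
After char 9 ('W'=22): chars_in_quartet=2 acc=0x716 bytes_emitted=6
After char 10 ('4'=56): chars_in_quartet=3 acc=0x1C5B8 bytes_emitted=6
After char 11 ('C'=2): chars_in_quartet=4 acc=0x716E02 -> emit 71 6E 02, reset; bytes_emitted=9
After char 12 ('h'=33): chars_in_quartet=1 acc=0x21 bytes_emitted=9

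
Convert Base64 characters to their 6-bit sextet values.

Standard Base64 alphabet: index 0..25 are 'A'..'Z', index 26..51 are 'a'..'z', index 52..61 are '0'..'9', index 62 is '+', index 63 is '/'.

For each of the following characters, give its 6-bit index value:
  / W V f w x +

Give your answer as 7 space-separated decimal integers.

Answer: 63 22 21 31 48 49 62

Derivation:
'/': index 63
'W': A..Z range, ord('W') − ord('A') = 22
'V': A..Z range, ord('V') − ord('A') = 21
'f': a..z range, 26 + ord('f') − ord('a') = 31
'w': a..z range, 26 + ord('w') − ord('a') = 48
'x': a..z range, 26 + ord('x') − ord('a') = 49
'+': index 62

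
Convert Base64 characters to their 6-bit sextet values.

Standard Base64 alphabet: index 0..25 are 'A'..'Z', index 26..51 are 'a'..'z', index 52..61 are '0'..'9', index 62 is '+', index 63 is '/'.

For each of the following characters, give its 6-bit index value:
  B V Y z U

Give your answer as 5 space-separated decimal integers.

Answer: 1 21 24 51 20

Derivation:
'B': A..Z range, ord('B') − ord('A') = 1
'V': A..Z range, ord('V') − ord('A') = 21
'Y': A..Z range, ord('Y') − ord('A') = 24
'z': a..z range, 26 + ord('z') − ord('a') = 51
'U': A..Z range, ord('U') − ord('A') = 20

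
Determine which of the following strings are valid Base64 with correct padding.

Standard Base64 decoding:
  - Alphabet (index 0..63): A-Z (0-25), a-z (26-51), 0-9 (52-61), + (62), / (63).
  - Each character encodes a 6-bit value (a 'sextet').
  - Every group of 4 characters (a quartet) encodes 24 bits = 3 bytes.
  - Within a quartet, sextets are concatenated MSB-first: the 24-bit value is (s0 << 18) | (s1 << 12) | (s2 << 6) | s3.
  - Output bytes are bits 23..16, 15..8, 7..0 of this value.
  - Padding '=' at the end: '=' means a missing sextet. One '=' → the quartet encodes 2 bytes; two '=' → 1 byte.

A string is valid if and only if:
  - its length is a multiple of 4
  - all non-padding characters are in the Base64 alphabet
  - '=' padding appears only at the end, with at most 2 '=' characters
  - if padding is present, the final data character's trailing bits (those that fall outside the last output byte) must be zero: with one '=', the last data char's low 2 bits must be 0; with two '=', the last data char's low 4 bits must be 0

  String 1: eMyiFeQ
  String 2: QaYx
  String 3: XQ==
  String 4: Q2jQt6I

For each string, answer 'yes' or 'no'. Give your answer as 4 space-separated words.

Answer: no yes yes no

Derivation:
String 1: 'eMyiFeQ' → invalid (len=7 not mult of 4)
String 2: 'QaYx' → valid
String 3: 'XQ==' → valid
String 4: 'Q2jQt6I' → invalid (len=7 not mult of 4)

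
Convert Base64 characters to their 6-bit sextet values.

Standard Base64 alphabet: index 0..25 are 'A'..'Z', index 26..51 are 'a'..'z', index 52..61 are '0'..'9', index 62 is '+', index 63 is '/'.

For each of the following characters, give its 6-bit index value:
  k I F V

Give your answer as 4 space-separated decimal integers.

'k': a..z range, 26 + ord('k') − ord('a') = 36
'I': A..Z range, ord('I') − ord('A') = 8
'F': A..Z range, ord('F') − ord('A') = 5
'V': A..Z range, ord('V') − ord('A') = 21

Answer: 36 8 5 21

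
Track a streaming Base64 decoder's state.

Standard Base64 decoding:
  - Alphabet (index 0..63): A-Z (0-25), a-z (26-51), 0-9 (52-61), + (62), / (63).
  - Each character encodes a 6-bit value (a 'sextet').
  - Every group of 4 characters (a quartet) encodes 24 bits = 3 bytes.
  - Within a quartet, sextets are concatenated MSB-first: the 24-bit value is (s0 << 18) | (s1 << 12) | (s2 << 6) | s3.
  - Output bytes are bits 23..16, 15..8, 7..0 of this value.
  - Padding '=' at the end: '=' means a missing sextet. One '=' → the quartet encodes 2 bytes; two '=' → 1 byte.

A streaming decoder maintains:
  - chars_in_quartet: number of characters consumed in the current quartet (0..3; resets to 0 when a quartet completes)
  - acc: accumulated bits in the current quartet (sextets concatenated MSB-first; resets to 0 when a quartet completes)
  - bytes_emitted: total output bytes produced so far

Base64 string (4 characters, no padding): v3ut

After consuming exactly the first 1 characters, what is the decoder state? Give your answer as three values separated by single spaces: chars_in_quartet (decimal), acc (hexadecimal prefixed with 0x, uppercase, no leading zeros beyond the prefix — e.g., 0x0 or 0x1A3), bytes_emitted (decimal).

After char 0 ('v'=47): chars_in_quartet=1 acc=0x2F bytes_emitted=0

Answer: 1 0x2F 0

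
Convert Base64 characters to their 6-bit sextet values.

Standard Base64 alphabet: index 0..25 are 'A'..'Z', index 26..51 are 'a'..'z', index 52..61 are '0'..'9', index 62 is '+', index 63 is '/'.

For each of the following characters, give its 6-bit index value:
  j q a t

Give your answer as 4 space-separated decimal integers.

'j': a..z range, 26 + ord('j') − ord('a') = 35
'q': a..z range, 26 + ord('q') − ord('a') = 42
'a': a..z range, 26 + ord('a') − ord('a') = 26
't': a..z range, 26 + ord('t') − ord('a') = 45

Answer: 35 42 26 45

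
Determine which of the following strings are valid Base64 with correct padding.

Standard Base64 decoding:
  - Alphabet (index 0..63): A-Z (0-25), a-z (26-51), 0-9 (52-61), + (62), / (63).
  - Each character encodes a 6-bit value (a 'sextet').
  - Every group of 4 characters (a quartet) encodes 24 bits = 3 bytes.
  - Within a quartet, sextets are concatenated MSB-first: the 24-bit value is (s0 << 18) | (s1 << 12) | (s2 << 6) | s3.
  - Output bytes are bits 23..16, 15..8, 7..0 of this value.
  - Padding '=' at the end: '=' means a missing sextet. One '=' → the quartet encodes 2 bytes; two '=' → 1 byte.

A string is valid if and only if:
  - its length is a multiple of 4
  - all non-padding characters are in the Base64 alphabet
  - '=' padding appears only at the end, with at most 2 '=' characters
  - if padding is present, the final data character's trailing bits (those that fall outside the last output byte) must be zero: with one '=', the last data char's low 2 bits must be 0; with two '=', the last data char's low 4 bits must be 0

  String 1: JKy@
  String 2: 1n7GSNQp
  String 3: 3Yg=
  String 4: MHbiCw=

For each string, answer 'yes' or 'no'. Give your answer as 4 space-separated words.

Answer: no yes yes no

Derivation:
String 1: 'JKy@' → invalid (bad char(s): ['@'])
String 2: '1n7GSNQp' → valid
String 3: '3Yg=' → valid
String 4: 'MHbiCw=' → invalid (len=7 not mult of 4)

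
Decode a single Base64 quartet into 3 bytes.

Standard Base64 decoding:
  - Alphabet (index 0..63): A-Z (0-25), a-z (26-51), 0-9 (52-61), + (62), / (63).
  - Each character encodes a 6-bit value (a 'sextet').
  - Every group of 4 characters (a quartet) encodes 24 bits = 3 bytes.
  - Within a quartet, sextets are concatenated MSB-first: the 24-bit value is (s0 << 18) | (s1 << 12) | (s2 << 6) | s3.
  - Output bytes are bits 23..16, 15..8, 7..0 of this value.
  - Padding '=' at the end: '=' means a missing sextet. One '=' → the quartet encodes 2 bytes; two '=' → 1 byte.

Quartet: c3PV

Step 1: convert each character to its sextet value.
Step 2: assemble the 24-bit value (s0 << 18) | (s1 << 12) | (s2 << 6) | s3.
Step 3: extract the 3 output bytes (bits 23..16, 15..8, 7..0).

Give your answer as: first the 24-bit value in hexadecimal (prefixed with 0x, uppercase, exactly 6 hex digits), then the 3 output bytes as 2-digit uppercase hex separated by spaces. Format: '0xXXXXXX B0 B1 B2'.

Sextets: c=28, 3=55, P=15, V=21
24-bit: (28<<18) | (55<<12) | (15<<6) | 21
      = 0x700000 | 0x037000 | 0x0003C0 | 0x000015
      = 0x7373D5
Bytes: (v>>16)&0xFF=73, (v>>8)&0xFF=73, v&0xFF=D5

Answer: 0x7373D5 73 73 D5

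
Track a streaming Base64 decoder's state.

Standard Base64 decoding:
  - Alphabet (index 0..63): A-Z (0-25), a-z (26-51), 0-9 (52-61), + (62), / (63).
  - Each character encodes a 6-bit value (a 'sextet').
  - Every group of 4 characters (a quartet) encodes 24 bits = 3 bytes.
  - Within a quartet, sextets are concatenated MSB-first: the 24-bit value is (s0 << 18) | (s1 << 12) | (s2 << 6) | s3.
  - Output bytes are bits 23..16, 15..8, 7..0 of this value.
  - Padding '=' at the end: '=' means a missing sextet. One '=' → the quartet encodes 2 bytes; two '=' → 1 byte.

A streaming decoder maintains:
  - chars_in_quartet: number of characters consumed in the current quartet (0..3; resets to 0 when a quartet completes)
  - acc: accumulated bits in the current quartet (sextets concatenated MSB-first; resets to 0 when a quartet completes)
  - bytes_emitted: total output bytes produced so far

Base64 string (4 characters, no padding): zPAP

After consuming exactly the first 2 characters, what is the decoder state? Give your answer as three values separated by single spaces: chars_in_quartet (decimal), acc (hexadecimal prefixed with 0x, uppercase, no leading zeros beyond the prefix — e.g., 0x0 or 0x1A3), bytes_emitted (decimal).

After char 0 ('z'=51): chars_in_quartet=1 acc=0x33 bytes_emitted=0
After char 1 ('P'=15): chars_in_quartet=2 acc=0xCCF bytes_emitted=0

Answer: 2 0xCCF 0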